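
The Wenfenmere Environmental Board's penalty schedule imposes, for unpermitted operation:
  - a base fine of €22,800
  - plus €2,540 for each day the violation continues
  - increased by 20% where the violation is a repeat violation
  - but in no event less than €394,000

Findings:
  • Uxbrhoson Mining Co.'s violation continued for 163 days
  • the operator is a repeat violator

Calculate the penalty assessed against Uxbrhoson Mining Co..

Per-day component: 163 × €2,540 = €414,020
Base plus per-day: €22,800 + €414,020 = €436,820
Enhancement: 20% of €436,820 = €87,364
Enhanced fine: €436,820 + €87,364 = €524,184
Minimum €394,000: €524,184 meets the minimum, no increase.

€524,184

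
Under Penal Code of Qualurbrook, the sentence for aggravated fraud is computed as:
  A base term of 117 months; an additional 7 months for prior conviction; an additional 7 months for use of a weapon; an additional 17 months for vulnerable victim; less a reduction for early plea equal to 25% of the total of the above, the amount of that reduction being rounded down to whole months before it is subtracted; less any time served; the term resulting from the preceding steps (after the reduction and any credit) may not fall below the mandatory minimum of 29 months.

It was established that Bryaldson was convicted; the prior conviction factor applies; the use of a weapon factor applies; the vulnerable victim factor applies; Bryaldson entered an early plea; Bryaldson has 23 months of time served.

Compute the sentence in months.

Prior conviction enhancement: +7 months
Use of a weapon enhancement: +7 months
Vulnerable victim enhancement: +17 months
Adjusted term: 117 months + 7 months + 7 months + 17 months = 148 months
Early plea reduction: 25% of 148 months = 37 months (rounded down)
After reduction: 148 − 37 = 111 months
Less time served: 111 months − 23 months = 88 months
Minimum 29 months: 88 months meets the minimum, no increase.

88 months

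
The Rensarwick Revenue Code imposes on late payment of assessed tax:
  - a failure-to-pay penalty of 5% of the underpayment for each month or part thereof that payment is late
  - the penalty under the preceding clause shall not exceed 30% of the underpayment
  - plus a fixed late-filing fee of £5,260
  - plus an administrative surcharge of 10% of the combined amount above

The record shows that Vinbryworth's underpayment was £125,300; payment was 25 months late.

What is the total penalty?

Accrued rate: 5% × 25 = 125%, capped at 30% → 30%
Failure-to-pay penalty: 30% of £125,300 = £37,590
Penalty before surcharge: £37,590 + £5,260 = £42,850
Administrative surcharge: 10% of £42,850 = £4,285
Total penalty: £42,850 + £4,285 = £47,135

£47,135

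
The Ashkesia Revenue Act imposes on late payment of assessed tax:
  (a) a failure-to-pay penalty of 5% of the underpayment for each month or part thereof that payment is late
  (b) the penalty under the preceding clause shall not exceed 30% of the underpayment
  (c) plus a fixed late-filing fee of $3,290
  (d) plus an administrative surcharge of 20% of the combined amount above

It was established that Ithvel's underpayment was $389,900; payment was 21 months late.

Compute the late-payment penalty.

$144,312

Accrued rate: 5% × 21 = 105%, capped at 30% → 30%
Failure-to-pay penalty: 30% of $389,900 = $116,970
Penalty before surcharge: $116,970 + $3,290 = $120,260
Administrative surcharge: 20% of $120,260 = $24,052
Total penalty: $120,260 + $24,052 = $144,312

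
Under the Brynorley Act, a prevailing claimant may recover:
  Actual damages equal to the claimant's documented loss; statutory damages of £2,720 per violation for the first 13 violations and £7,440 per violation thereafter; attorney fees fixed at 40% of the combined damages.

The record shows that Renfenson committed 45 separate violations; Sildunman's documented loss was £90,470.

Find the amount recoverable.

First 13 violations: 13 × £2,720 = £35,360
Remaining violations: (45 − 13) × £7,440 = £238,080
Statutory damages: £35,360 + £238,080 = £273,440
Combined damages: £90,470 + £273,440 = £363,910
Attorney fees: 40% of £363,910 = £145,564
Total recovery: £363,910 + £145,564 = £509,474

£509,474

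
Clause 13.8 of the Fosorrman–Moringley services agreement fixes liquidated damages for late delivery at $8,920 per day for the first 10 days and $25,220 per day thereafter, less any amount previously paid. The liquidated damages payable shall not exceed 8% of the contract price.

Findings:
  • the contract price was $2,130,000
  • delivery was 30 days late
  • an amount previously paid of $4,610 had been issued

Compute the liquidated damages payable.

Liquidated damages: $170,400

First 10 days: 10 × $8,920 = $89,200
Remaining days: (30 − 10) × $25,220 = $504,400
Accrued per-day damages: $89,200 + $504,400 = $593,600
Less amount previously paid: $593,600 − $4,610 = $588,990
Cap: 8% of $2,130,000 = $170,400
Cap at $170,400: $588,990 exceeds the cap → $170,400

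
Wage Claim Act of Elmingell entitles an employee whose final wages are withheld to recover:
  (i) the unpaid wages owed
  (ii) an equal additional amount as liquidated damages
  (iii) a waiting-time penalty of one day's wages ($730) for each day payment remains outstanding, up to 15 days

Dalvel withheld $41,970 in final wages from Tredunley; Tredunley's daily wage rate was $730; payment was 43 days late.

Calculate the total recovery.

$94,890

Liquidated damages (equal amount): $41,970
Penalty days: min(43, 15) = 15
Waiting-time penalty: 15 × $730 = $10,950
Total award: $41,970 + $41,970 + $10,950 = $94,890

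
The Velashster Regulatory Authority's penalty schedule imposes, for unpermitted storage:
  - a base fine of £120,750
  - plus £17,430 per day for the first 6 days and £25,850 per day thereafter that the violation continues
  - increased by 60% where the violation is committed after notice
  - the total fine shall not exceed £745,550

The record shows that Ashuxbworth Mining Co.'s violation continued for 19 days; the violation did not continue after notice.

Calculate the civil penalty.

£561,380

First 6 days: 6 × £17,430 = £104,580
Remaining days: (19 − 6) × £25,850 = £336,050
Per-day component: £104,580 + £336,050 = £440,630
Base plus per-day: £120,750 + £440,630 = £561,380
The violation did not continue after notice: no 60% increase.
Cap at £745,550: £561,380 is within the cap, no reduction.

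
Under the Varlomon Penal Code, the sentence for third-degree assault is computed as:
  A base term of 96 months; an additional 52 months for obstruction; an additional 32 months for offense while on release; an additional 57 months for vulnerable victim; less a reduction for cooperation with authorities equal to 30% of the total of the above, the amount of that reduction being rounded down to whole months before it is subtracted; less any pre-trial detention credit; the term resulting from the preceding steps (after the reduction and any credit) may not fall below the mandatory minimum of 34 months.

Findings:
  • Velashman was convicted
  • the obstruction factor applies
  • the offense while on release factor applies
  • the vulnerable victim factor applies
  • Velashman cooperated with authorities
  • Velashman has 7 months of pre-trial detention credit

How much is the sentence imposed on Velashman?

159 months

Obstruction enhancement: +52 months
Offense while on release enhancement: +32 months
Vulnerable victim enhancement: +57 months
Adjusted term: 96 months + 52 months + 32 months + 57 months = 237 months
Cooperation with authorities reduction: 30% of 237 months = 71 months (rounded down)
After reduction: 237 − 71 = 166 months
Less pre-trial detention credit: 166 months − 7 months = 159 months
Minimum 34 months: 159 months meets the minimum, no increase.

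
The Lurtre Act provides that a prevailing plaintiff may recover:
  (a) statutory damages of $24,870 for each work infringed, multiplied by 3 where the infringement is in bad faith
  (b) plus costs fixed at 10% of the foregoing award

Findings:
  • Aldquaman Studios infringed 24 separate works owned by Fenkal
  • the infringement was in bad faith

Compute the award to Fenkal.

Statutory damages: 24 × $24,870 = $596,880
Trebled: 3 × $596,880 = $1,790,640
Costs: 10% of $1,790,640 = $179,064
Award plus costs: $1,790,640 + $179,064 = $1,969,704

$1,969,704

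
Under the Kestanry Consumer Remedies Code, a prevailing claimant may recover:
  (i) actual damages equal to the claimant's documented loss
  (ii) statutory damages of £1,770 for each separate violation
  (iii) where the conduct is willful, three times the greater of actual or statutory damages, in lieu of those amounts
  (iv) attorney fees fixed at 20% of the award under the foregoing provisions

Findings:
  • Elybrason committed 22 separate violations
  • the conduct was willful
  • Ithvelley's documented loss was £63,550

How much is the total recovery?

Statutory damages: 22 × £1,770 = £38,940
Greater of actual damages (£63,550) or statutory damages (£38,940): £63,550
Trebled: 3 × £63,550 = £190,650
Attorney fees: 20% of £190,650 = £38,130
Total recovery: £190,650 + £38,130 = £228,780

Total recovery: £228,780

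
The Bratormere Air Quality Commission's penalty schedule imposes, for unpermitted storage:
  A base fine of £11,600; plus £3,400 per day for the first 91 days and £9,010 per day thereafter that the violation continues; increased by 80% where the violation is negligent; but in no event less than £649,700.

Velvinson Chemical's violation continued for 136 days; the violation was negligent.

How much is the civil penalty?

First 91 days: 91 × £3,400 = £309,400
Remaining days: (136 − 91) × £9,010 = £405,450
Per-day component: £309,400 + £405,450 = £714,850
Base plus per-day: £11,600 + £714,850 = £726,450
Enhancement: 80% of £726,450 = £581,160
Enhanced fine: £726,450 + £581,160 = £1,307,610
Minimum £649,700: £1,307,610 meets the minimum, no increase.

£1,307,610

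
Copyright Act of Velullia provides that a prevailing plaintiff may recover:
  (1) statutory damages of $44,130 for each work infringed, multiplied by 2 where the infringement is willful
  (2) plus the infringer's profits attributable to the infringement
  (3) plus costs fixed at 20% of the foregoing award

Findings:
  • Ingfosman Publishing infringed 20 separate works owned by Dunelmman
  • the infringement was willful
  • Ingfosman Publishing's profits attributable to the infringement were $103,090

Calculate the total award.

Statutory damages: 20 × $44,130 = $882,600
Doubled: 2 × $882,600 = $1,765,200
Combined award: $1,765,200 + $103,090 = $1,868,290
Costs: 20% of $1,868,290 = $373,658
Award plus costs: $1,868,290 + $373,658 = $2,241,948

$2,241,948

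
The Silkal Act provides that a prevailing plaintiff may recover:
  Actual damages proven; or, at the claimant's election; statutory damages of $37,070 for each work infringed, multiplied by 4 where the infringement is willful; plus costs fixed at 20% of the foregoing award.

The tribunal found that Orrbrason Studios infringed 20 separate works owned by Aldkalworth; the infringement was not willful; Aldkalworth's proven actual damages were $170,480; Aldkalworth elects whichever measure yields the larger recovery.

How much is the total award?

$889,680

Statutory damages: 20 × $37,070 = $741,400
Infringement not willful: no ×4 enhancement.
Greater of actual damages ($170,480) or statutory damages ($741,400): $741,400
Costs: 20% of $741,400 = $148,280
Award plus costs: $741,400 + $148,280 = $889,680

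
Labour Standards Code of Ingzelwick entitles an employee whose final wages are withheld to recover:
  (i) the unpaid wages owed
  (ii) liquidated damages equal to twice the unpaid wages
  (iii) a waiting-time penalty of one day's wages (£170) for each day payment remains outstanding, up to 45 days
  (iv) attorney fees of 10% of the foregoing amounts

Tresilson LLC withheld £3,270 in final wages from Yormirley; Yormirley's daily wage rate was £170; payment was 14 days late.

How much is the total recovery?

Doubled: 2 × £3,270 = £6,540
Penalty days: min(14, 45) = 14
Waiting-time penalty: 14 × £170 = £2,380
Subtotal: £3,270 + £6,540 + £2,380 = £12,190
Attorney fees: 10% of £12,190 = £1,219
Total award: £12,190 + £1,219 = £13,409

£13,409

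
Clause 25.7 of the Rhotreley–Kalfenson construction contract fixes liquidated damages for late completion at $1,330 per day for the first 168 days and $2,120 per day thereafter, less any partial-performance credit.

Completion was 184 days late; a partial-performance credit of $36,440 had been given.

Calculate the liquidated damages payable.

First 168 days: 168 × $1,330 = $223,440
Remaining days: (184 − 168) × $2,120 = $33,920
Accrued per-day damages: $223,440 + $33,920 = $257,360
Less partial-performance credit: $257,360 − $36,440 = $220,920

$220,920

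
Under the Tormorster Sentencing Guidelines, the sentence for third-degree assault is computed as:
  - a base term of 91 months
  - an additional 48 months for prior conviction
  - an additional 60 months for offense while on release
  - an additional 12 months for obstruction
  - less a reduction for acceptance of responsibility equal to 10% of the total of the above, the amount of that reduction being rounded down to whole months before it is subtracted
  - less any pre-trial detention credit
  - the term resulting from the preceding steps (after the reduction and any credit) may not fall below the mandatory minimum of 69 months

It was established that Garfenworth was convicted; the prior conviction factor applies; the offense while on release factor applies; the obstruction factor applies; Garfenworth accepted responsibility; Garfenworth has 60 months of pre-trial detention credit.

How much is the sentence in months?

Prior conviction enhancement: +48 months
Offense while on release enhancement: +60 months
Obstruction enhancement: +12 months
Adjusted term: 91 months + 48 months + 60 months + 12 months = 211 months
Acceptance of responsibility reduction: 10% of 211 months = 21 months (rounded down)
After reduction: 211 − 21 = 190 months
Less pre-trial detention credit: 190 months − 60 months = 130 months
Minimum 69 months: 130 months meets the minimum, no increase.

130 months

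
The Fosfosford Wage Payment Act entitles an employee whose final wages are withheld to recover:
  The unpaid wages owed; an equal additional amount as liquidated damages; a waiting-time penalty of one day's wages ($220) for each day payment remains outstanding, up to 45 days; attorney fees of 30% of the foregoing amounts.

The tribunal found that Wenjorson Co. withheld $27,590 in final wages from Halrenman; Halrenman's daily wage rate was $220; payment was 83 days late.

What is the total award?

Total award: $84,604

Liquidated damages (equal amount): $27,590
Penalty days: min(83, 45) = 45
Waiting-time penalty: 45 × $220 = $9,900
Subtotal: $27,590 + $27,590 + $9,900 = $65,080
Attorney fees: 30% of $65,080 = $19,524
Total award: $65,080 + $19,524 = $84,604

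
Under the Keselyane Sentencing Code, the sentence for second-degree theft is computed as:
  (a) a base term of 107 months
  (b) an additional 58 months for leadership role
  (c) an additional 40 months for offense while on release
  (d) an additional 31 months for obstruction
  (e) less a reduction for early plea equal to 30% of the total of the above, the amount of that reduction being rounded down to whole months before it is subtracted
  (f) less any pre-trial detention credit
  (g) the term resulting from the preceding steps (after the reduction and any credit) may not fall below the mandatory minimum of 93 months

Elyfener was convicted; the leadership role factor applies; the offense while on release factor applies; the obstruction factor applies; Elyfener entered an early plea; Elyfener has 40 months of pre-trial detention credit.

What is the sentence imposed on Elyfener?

126 months

Leadership role enhancement: +58 months
Offense while on release enhancement: +40 months
Obstruction enhancement: +31 months
Adjusted term: 107 months + 58 months + 40 months + 31 months = 236 months
Early plea reduction: 30% of 236 months = 70 months (rounded down)
After reduction: 236 − 70 = 166 months
Less pre-trial detention credit: 166 months − 40 months = 126 months
Minimum 93 months: 126 months meets the minimum, no increase.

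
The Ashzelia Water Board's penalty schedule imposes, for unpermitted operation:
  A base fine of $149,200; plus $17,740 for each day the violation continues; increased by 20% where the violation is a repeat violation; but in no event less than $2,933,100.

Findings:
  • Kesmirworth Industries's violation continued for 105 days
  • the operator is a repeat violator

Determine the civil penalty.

Civil penalty: $2,933,100

Per-day component: 105 × $17,740 = $1,862,700
Base plus per-day: $149,200 + $1,862,700 = $2,011,900
Enhancement: 20% of $2,011,900 = $402,380
Enhanced fine: $2,011,900 + $402,380 = $2,414,280
Minimum $2,933,100: $2,414,280 is below the minimum → $2,933,100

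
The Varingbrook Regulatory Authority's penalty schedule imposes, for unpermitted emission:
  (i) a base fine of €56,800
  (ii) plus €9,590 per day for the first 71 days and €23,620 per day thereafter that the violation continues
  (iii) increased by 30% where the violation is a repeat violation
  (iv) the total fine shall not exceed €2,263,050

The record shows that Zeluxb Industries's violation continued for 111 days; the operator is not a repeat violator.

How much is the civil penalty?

Civil penalty: €1,682,490

First 71 days: 71 × €9,590 = €680,890
Remaining days: (111 − 71) × €23,620 = €944,800
Per-day component: €680,890 + €944,800 = €1,625,690
Base plus per-day: €56,800 + €1,625,690 = €1,682,490
The operator is not a repeat violator: no 30% increase.
Cap at €2,263,050: €1,682,490 is within the cap, no reduction.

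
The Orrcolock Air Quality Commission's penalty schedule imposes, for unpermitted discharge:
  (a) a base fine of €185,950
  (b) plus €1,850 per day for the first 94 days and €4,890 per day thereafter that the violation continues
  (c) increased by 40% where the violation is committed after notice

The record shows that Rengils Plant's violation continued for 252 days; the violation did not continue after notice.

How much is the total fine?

Civil penalty: €1,132,470

First 94 days: 94 × €1,850 = €173,900
Remaining days: (252 − 94) × €4,890 = €772,620
Per-day component: €173,900 + €772,620 = €946,520
Base plus per-day: €185,950 + €946,520 = €1,132,470
The violation did not continue after notice: no 40% increase.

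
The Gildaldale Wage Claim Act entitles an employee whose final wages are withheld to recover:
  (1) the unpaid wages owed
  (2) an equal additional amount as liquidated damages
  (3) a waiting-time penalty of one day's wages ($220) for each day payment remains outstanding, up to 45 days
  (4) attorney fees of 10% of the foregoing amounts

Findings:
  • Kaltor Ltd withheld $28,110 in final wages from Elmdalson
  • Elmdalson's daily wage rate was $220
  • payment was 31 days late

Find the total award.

Liquidated damages (equal amount): $28,110
Penalty days: min(31, 45) = 31
Waiting-time penalty: 31 × $220 = $6,820
Subtotal: $28,110 + $28,110 + $6,820 = $63,040
Attorney fees: 10% of $63,040 = $6,304
Total award: $63,040 + $6,304 = $69,344

Total award: $69,344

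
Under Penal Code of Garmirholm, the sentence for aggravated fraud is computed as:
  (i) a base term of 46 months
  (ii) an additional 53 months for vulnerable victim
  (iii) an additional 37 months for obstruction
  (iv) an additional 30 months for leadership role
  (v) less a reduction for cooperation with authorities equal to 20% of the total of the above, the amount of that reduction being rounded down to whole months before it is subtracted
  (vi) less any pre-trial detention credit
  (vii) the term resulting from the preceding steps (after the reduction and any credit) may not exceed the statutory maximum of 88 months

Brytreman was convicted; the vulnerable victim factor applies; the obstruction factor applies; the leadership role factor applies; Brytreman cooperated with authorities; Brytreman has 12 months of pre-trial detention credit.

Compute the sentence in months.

Vulnerable victim enhancement: +53 months
Obstruction enhancement: +37 months
Leadership role enhancement: +30 months
Adjusted term: 46 months + 53 months + 37 months + 30 months = 166 months
Cooperation with authorities reduction: 20% of 166 months = 33 months (rounded down)
After reduction: 166 − 33 = 133 months
Less pre-trial detention credit: 133 months − 12 months = 121 months
Cap at 88 months: 121 months exceeds the cap → 88 months

88 months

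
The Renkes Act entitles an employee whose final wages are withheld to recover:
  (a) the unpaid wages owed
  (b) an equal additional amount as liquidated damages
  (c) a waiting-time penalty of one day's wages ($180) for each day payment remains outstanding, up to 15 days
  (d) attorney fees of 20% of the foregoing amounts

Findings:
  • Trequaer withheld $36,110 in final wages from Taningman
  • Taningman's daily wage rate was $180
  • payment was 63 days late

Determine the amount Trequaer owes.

Liquidated damages (equal amount): $36,110
Penalty days: min(63, 15) = 15
Waiting-time penalty: 15 × $180 = $2,700
Subtotal: $36,110 + $36,110 + $2,700 = $74,920
Attorney fees: 20% of $74,920 = $14,984
Total award: $74,920 + $14,984 = $89,904

$89,904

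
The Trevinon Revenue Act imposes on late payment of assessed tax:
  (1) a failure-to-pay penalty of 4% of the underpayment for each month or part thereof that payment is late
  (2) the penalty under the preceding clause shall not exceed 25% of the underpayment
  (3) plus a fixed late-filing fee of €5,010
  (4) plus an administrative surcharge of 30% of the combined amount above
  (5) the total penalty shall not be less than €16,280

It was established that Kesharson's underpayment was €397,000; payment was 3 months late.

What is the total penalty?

€68,445

Accrued rate: 4% × 3 = 12%, capped at 25% → 12%
Failure-to-pay penalty: 12% of €397,000 = €47,640
Penalty before surcharge: €47,640 + €5,010 = €52,650
Administrative surcharge: 30% of €52,650 = €15,795
Total penalty: €52,650 + €15,795 = €68,445
Minimum €16,280: €68,445 meets the minimum, no increase.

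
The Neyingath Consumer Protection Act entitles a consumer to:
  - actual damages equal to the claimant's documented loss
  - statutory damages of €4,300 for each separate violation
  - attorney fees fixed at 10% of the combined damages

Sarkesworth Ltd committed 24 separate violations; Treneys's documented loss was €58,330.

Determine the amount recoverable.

€177,683

Statutory damages: 24 × €4,300 = €103,200
Combined damages: €58,330 + €103,200 = €161,530
Attorney fees: 10% of €161,530 = €16,153
Total recovery: €161,530 + €16,153 = €177,683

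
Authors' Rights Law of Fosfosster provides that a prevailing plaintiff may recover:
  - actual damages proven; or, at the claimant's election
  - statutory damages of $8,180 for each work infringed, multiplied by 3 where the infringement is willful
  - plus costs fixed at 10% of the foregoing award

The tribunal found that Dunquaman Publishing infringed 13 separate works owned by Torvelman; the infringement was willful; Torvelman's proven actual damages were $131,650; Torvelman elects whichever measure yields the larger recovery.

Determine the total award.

Statutory damages: 13 × $8,180 = $106,340
Trebled: 3 × $106,340 = $319,020
Greater of actual damages ($131,650) or enhanced statutory damages ($319,020): $319,020
Costs: 10% of $319,020 = $31,902
Award plus costs: $319,020 + $31,902 = $350,922

$350,922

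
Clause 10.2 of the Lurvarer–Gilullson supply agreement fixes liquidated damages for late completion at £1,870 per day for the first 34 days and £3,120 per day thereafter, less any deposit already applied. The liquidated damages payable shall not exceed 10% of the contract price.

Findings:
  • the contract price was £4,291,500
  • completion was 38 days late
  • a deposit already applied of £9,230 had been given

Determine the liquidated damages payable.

First 34 days: 34 × £1,870 = £63,580
Remaining days: (38 − 34) × £3,120 = £12,480
Accrued per-day damages: £63,580 + £12,480 = £76,060
Less deposit already applied: £76,060 − £9,230 = £66,830
Cap: 10% of £4,291,500 = £429,150
Cap at £429,150: £66,830 is within the cap, no reduction.

Liquidated damages: £66,830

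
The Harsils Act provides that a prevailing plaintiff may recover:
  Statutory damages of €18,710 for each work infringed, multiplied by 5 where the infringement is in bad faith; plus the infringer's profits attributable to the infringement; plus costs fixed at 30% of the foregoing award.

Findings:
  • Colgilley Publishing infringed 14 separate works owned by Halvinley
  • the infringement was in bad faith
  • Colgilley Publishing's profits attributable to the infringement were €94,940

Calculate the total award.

Statutory damages: 14 × €18,710 = €261,940
Multiplied by 5: 5 × €261,940 = €1,309,700
Combined award: €1,309,700 + €94,940 = €1,404,640
Costs: 30% of €1,404,640 = €421,392
Award plus costs: €1,404,640 + €421,392 = €1,826,032

€1,826,032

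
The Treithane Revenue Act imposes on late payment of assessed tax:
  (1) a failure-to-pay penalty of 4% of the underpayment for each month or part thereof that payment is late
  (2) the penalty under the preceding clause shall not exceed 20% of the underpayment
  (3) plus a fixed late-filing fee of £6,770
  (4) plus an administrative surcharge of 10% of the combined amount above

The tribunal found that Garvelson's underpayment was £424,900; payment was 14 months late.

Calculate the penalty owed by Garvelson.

£100,925

Accrued rate: 4% × 14 = 56%, capped at 20% → 20%
Failure-to-pay penalty: 20% of £424,900 = £84,980
Penalty before surcharge: £84,980 + £6,770 = £91,750
Administrative surcharge: 10% of £91,750 = £9,175
Total penalty: £91,750 + £9,175 = £100,925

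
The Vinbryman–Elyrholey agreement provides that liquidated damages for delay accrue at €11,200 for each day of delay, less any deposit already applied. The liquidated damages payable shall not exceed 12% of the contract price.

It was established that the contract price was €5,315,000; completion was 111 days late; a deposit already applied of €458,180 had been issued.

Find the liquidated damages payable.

Per-day damages: 111 × €11,200 = €1,243,200
Less deposit already applied: €1,243,200 − €458,180 = €785,020
Cap: 12% of €5,315,000 = €637,800
Cap at €637,800: €785,020 exceeds the cap → €637,800

Liquidated damages: €637,800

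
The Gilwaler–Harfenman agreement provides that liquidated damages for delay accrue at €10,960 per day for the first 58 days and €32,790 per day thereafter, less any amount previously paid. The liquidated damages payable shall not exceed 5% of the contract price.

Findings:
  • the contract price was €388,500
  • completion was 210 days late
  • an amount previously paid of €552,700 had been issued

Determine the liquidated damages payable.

First 58 days: 58 × €10,960 = €635,680
Remaining days: (210 − 58) × €32,790 = €4,984,080
Accrued per-day damages: €635,680 + €4,984,080 = €5,619,760
Less amount previously paid: €5,619,760 − €552,700 = €5,067,060
Cap: 5% of €388,500 = €19,425
Cap at €19,425: €5,067,060 exceeds the cap → €19,425

Liquidated damages: €19,425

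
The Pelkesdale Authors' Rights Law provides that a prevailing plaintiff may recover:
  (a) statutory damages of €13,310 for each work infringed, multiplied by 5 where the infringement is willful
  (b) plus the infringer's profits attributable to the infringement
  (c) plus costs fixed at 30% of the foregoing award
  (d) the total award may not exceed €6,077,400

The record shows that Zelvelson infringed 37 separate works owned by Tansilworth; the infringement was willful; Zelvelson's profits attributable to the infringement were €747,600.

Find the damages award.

Statutory damages: 37 × €13,310 = €492,470
Multiplied by 5: 5 × €492,470 = €2,462,350
Combined award: €2,462,350 + €747,600 = €3,209,950
Costs: 30% of €3,209,950 = €962,985
Award plus costs: €3,209,950 + €962,985 = €4,172,935
Cap at €6,077,400: €4,172,935 is within the cap, no reduction.

€4,172,935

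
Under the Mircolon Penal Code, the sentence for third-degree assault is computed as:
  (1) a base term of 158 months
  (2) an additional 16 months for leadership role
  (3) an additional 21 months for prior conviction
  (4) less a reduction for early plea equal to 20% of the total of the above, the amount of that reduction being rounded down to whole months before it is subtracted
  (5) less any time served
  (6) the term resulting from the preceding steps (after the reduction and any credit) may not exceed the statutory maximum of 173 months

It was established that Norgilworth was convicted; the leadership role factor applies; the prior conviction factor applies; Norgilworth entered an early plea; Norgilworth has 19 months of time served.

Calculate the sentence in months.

Leadership role enhancement: +16 months
Prior conviction enhancement: +21 months
Adjusted term: 158 months + 16 months + 21 months = 195 months
Early plea reduction: 20% of 195 months = 39 months (rounded down)
After reduction: 195 − 39 = 156 months
Less time served: 156 months − 19 months = 137 months
Cap at 173 months: 137 months is within the cap, no reduction.

137 months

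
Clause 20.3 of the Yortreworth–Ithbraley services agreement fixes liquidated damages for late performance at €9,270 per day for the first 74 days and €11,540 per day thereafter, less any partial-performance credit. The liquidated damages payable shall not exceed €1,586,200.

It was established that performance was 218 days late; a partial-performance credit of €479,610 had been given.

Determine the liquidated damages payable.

€1,586,200

First 74 days: 74 × €9,270 = €685,980
Remaining days: (218 − 74) × €11,540 = €1,661,760
Accrued per-day damages: €685,980 + €1,661,760 = €2,347,740
Less partial-performance credit: €2,347,740 − €479,610 = €1,868,130
Cap at €1,586,200: €1,868,130 exceeds the cap → €1,586,200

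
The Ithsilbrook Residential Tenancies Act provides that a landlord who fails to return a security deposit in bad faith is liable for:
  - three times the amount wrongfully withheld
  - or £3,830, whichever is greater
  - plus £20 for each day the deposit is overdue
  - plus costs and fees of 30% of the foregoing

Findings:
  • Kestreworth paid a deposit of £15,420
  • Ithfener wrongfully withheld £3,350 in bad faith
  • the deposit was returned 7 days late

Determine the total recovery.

Trebled: 3 × £3,350 = £10,050
Minimum £3,830: £10,050 meets the minimum, no increase.
Late-return penalty: 7 × £20 = £140
Damages plus late penalty: £10,050 + £140 = £10,190
Costs and fees: 30% of £10,190 = £3,057
Total recovery: £10,190 + £3,057 = £13,247

Recovery: £13,247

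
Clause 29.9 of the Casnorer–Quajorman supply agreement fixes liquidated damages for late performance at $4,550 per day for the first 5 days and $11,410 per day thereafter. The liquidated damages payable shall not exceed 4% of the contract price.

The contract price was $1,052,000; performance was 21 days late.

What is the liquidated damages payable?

Liquidated damages: $42,080

First 5 days: 5 × $4,550 = $22,750
Remaining days: (21 − 5) × $11,410 = $182,560
Accrued per-day damages: $22,750 + $182,560 = $205,310
Cap: 4% of $1,052,000 = $42,080
Cap at $42,080: $205,310 exceeds the cap → $42,080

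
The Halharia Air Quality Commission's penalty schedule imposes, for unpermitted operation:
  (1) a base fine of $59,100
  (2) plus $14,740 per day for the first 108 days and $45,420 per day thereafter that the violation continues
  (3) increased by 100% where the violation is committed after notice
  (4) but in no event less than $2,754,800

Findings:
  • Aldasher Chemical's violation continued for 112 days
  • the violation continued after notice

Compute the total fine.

First 108 days: 108 × $14,740 = $1,591,920
Remaining days: (112 − 108) × $45,420 = $181,680
Per-day component: $1,591,920 + $181,680 = $1,773,600
Base plus per-day: $59,100 + $1,773,600 = $1,832,700
Enhancement: 100% of $1,832,700 = $1,832,700
Enhanced fine: $1,832,700 + $1,832,700 = $3,665,400
Minimum $2,754,800: $3,665,400 meets the minimum, no increase.

Civil penalty: $3,665,400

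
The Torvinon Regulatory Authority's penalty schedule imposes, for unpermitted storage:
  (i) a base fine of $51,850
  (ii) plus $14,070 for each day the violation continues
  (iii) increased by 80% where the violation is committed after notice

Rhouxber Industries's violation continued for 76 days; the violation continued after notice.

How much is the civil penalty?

Per-day component: 76 × $14,070 = $1,069,320
Base plus per-day: $51,850 + $1,069,320 = $1,121,170
Enhancement: 80% of $1,121,170 = $896,936
Enhanced fine: $1,121,170 + $896,936 = $2,018,106

$2,018,106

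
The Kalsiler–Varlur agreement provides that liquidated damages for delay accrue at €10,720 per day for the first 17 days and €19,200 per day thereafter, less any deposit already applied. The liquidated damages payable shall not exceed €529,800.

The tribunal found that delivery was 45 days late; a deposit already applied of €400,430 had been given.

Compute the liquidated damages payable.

First 17 days: 17 × €10,720 = €182,240
Remaining days: (45 − 17) × €19,200 = €537,600
Accrued per-day damages: €182,240 + €537,600 = €719,840
Less deposit already applied: €719,840 − €400,430 = €319,410
Cap at €529,800: €319,410 is within the cap, no reduction.

€319,410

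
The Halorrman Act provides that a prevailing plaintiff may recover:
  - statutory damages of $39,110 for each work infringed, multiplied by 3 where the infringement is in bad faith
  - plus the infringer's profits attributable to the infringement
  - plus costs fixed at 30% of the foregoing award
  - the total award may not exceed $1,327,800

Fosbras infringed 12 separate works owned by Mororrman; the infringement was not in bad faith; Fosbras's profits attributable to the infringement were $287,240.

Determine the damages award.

Statutory damages: 12 × $39,110 = $469,320
Infringement not in bad faith: no ×3 enhancement.
Combined award: $469,320 + $287,240 = $756,560
Costs: 30% of $756,560 = $226,968
Award plus costs: $756,560 + $226,968 = $983,528
Cap at $1,327,800: $983,528 is within the cap, no reduction.

$983,528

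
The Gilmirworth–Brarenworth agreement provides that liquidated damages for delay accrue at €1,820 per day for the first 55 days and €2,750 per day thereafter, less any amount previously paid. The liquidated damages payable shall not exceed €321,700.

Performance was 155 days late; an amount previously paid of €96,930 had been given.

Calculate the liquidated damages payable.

€278,170

First 55 days: 55 × €1,820 = €100,100
Remaining days: (155 − 55) × €2,750 = €275,000
Accrued per-day damages: €100,100 + €275,000 = €375,100
Less amount previously paid: €375,100 − €96,930 = €278,170
Cap at €321,700: €278,170 is within the cap, no reduction.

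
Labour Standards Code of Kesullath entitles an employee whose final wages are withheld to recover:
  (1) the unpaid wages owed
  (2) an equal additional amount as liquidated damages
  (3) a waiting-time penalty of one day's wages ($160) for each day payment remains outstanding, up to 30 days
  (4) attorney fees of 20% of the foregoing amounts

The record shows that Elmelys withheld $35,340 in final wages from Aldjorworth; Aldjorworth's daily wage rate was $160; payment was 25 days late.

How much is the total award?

$89,616

Liquidated damages (equal amount): $35,340
Penalty days: min(25, 30) = 25
Waiting-time penalty: 25 × $160 = $4,000
Subtotal: $35,340 + $35,340 + $4,000 = $74,680
Attorney fees: 20% of $74,680 = $14,936
Total award: $74,680 + $14,936 = $89,616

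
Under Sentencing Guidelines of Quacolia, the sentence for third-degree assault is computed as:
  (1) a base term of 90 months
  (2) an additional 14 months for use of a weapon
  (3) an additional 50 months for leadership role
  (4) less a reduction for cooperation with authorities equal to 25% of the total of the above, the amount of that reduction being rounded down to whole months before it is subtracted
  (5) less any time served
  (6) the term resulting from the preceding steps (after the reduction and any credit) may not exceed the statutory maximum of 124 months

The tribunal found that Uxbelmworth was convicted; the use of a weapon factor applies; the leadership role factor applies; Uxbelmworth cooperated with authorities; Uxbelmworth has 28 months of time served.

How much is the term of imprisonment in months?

Use of a weapon enhancement: +14 months
Leadership role enhancement: +50 months
Adjusted term: 90 months + 14 months + 50 months = 154 months
Cooperation with authorities reduction: 25% of 154 months = 38 months (rounded down)
After reduction: 154 − 38 = 116 months
Less time served: 116 months − 28 months = 88 months
Cap at 124 months: 88 months is within the cap, no reduction.

88 months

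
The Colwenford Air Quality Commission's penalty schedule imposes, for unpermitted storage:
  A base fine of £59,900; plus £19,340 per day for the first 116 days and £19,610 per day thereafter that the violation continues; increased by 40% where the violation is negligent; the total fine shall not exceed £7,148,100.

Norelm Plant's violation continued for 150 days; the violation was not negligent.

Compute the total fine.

First 116 days: 116 × £19,340 = £2,243,440
Remaining days: (150 − 116) × £19,610 = £666,740
Per-day component: £2,243,440 + £666,740 = £2,910,180
Base plus per-day: £59,900 + £2,910,180 = £2,970,080
The violation was not negligent: no 40% increase.
Cap at £7,148,100: £2,970,080 is within the cap, no reduction.

£2,970,080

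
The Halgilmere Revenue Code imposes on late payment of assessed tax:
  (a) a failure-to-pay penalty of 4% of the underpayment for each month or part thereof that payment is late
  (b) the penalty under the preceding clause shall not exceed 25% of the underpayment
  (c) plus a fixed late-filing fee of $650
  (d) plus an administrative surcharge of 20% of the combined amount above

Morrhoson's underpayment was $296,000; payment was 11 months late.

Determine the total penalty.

Accrued rate: 4% × 11 = 44%, capped at 25% → 25%
Failure-to-pay penalty: 25% of $296,000 = $74,000
Penalty before surcharge: $74,000 + $650 = $74,650
Administrative surcharge: 20% of $74,650 = $14,930
Total penalty: $74,650 + $14,930 = $89,580

Penalty: $89,580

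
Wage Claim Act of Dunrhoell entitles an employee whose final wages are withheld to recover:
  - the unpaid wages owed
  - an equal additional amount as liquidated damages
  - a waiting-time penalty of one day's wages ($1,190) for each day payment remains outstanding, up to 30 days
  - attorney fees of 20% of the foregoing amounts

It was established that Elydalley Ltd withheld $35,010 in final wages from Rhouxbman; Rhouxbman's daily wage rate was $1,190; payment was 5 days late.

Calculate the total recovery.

Liquidated damages (equal amount): $35,010
Penalty days: min(5, 30) = 5
Waiting-time penalty: 5 × $1,190 = $5,950
Subtotal: $35,010 + $35,010 + $5,950 = $75,970
Attorney fees: 20% of $75,970 = $15,194
Total award: $75,970 + $15,194 = $91,164

$91,164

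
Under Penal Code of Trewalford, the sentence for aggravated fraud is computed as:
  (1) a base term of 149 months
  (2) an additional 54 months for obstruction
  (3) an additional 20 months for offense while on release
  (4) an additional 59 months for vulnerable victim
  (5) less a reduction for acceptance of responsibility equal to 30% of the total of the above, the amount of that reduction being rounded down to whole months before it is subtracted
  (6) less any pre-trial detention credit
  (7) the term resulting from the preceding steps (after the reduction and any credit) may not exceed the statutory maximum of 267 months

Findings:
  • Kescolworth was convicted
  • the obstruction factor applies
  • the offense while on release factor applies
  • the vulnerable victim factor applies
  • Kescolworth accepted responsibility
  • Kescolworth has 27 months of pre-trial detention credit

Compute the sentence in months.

171 months

Obstruction enhancement: +54 months
Offense while on release enhancement: +20 months
Vulnerable victim enhancement: +59 months
Adjusted term: 149 months + 54 months + 20 months + 59 months = 282 months
Acceptance of responsibility reduction: 30% of 282 months = 84 months (rounded down)
After reduction: 282 − 84 = 198 months
Less pre-trial detention credit: 198 months − 27 months = 171 months
Cap at 267 months: 171 months is within the cap, no reduction.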